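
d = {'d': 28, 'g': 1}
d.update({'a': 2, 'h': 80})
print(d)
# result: {'d': 28, 'g': 1, 'a': 2, 'h': 80}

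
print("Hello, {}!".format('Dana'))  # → Hello, Dana!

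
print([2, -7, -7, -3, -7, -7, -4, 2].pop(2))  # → -7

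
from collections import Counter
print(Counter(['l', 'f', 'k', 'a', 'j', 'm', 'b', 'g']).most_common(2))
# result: [('l', 1), ('f', 1)]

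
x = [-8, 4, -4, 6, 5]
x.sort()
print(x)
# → [-8, -4, 4, 5, 6]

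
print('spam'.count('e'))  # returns 0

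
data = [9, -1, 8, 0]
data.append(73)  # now [9, -1, 8, 0, 73]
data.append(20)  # [9, -1, 8, 0, 73, 20]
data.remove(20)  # [9, -1, 8, 0, 73]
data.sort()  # [-1, 0, 8, 9, 73]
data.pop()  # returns 73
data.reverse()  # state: [9, 8, 0, -1]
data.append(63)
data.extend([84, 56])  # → [9, 8, 0, -1, 63, 84, 56]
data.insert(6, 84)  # [9, 8, 0, -1, 63, 84, 84, 56]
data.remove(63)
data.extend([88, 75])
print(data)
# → [9, 8, 0, -1, 84, 84, 56, 88, 75]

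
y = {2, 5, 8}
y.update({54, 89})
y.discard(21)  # {2, 5, 8, 54, 89}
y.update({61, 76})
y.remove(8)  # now {2, 5, 54, 61, 76, 89}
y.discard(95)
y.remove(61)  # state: {2, 5, 54, 76, 89}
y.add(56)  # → {2, 5, 54, 56, 76, 89}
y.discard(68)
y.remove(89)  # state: {2, 5, 54, 56, 76}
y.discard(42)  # {2, 5, 54, 56, 76}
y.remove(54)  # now {2, 5, 56, 76}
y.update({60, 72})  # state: {2, 5, 56, 60, 72, 76}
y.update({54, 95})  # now {2, 5, 54, 56, 60, 72, 76, 95}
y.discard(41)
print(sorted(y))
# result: [2, 5, 54, 56, 60, 72, 76, 95]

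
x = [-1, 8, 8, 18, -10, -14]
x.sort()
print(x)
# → [-14, -10, -1, 8, 8, 18]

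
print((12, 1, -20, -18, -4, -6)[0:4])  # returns (12, 1, -20, -18)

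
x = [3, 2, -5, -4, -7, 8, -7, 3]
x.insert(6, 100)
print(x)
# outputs [3, 2, -5, -4, -7, 8, 100, -7, 3]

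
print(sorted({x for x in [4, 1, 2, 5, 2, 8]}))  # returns [1, 2, 4, 5, 8]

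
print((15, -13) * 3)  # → (15, -13, 15, -13, 15, -13)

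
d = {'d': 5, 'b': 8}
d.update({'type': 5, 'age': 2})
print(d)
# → {'d': 5, 'b': 8, 'type': 5, 'age': 2}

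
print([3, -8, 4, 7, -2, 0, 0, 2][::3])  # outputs [3, 7, 0]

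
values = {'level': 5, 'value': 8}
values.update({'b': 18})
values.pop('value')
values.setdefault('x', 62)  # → 62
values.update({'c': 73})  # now {'level': 5, 'b': 18, 'x': 62, 'c': 73}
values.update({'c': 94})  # {'level': 5, 'b': 18, 'x': 62, 'c': 94}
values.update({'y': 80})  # {'level': 5, 'b': 18, 'x': 62, 'c': 94, 'y': 80}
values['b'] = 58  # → {'level': 5, 'b': 58, 'x': 62, 'c': 94, 'y': 80}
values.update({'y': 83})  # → {'level': 5, 'b': 58, 'x': 62, 'c': 94, 'y': 83}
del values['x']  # {'level': 5, 'b': 58, 'c': 94, 'y': 83}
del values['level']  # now {'b': 58, 'c': 94, 'y': 83}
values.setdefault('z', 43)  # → 43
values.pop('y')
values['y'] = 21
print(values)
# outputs {'b': 58, 'c': 94, 'z': 43, 'y': 21}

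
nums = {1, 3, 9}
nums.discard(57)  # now {1, 3, 9}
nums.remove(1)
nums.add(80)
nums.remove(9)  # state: {3, 80}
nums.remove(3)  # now {80}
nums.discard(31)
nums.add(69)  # {69, 80}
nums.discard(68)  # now {69, 80}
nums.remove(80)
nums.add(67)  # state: {67, 69}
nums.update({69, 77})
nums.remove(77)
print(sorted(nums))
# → [67, 69]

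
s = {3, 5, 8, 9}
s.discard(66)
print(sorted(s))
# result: [3, 5, 8, 9]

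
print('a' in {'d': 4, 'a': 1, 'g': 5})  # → True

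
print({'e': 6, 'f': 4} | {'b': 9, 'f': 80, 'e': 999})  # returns {'e': 999, 'f': 80, 'b': 9}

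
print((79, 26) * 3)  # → (79, 26, 79, 26, 79, 26)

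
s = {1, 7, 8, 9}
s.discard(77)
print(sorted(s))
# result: [1, 7, 8, 9]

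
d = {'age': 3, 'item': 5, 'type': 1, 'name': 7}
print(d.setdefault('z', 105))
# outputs 105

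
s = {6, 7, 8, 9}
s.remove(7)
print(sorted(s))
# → [6, 8, 9]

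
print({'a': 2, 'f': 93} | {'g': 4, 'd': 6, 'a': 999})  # {'a': 999, 'f': 93, 'g': 4, 'd': 6}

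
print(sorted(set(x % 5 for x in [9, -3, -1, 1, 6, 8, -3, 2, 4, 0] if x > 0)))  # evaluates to [1, 2, 3, 4]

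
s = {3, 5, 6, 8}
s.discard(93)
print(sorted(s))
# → [3, 5, 6, 8]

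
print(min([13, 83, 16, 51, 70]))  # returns 13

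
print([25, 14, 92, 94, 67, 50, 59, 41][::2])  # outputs [25, 92, 67, 59]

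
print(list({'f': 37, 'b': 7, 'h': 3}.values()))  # [37, 7, 3]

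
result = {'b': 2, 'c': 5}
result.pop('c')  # 5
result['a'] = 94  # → {'b': 2, 'a': 94}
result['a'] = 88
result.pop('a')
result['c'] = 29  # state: {'b': 2, 'c': 29}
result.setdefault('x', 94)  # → 94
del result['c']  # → {'b': 2, 'x': 94}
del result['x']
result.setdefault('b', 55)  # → 2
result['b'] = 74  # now {'b': 74}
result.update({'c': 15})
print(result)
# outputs {'b': 74, 'c': 15}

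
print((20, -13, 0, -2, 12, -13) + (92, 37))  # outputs (20, -13, 0, -2, 12, -13, 92, 37)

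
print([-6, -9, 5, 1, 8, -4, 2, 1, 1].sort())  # None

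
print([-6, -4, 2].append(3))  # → None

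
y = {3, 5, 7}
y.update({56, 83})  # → {3, 5, 7, 56, 83}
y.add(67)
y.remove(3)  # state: {5, 7, 56, 67, 83}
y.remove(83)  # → {5, 7, 56, 67}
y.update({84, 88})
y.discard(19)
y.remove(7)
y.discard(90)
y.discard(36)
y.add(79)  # {5, 56, 67, 79, 84, 88}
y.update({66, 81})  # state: {5, 56, 66, 67, 79, 81, 84, 88}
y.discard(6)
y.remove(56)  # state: {5, 66, 67, 79, 81, 84, 88}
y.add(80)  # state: {5, 66, 67, 79, 80, 81, 84, 88}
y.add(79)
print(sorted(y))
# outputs [5, 66, 67, 79, 80, 81, 84, 88]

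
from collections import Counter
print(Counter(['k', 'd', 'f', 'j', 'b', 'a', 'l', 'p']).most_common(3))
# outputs [('k', 1), ('d', 1), ('f', 1)]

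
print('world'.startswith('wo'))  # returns True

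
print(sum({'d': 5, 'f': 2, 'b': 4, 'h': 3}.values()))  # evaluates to 14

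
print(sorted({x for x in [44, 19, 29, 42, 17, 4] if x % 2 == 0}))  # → [4, 42, 44]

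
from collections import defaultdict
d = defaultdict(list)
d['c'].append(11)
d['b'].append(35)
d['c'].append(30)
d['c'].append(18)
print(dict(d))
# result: {'c': [11, 30, 18], 'b': [35]}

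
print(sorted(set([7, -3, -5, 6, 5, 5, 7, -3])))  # [-5, -3, 5, 6, 7]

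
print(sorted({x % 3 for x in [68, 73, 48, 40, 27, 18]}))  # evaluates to [0, 1, 2]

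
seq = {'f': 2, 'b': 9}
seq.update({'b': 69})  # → {'f': 2, 'b': 69}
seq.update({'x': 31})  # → {'f': 2, 'b': 69, 'x': 31}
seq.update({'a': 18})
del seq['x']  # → {'f': 2, 'b': 69, 'a': 18}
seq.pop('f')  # 2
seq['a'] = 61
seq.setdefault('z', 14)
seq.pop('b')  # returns 69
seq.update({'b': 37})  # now {'a': 61, 'z': 14, 'b': 37}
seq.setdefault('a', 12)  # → 61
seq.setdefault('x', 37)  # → 37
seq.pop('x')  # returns 37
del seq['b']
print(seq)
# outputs {'a': 61, 'z': 14}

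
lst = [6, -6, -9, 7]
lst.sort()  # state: [-9, -6, 6, 7]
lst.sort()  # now [-9, -6, 6, 7]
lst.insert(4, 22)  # [-9, -6, 6, 7, 22]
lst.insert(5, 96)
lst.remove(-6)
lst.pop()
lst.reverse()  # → [22, 7, 6, -9]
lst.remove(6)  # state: [22, 7, -9]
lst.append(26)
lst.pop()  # 26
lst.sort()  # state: [-9, 7, 22]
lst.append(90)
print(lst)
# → [-9, 7, 22, 90]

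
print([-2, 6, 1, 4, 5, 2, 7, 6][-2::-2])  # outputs [7, 5, 1, -2]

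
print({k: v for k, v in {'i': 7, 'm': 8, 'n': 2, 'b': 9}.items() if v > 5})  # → {'i': 7, 'm': 8, 'b': 9}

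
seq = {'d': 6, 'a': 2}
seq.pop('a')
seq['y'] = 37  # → {'d': 6, 'y': 37}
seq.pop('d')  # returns 6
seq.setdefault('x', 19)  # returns 19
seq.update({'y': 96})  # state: {'y': 96, 'x': 19}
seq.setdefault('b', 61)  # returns 61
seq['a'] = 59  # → {'y': 96, 'x': 19, 'b': 61, 'a': 59}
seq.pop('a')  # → 59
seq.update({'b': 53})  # {'y': 96, 'x': 19, 'b': 53}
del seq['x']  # {'y': 96, 'b': 53}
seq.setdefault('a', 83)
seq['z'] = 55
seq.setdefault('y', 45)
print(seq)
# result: {'y': 96, 'b': 53, 'a': 83, 'z': 55}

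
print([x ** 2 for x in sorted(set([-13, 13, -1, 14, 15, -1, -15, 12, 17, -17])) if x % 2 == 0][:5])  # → [144, 196]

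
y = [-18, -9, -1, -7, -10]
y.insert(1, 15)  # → [-18, 15, -9, -1, -7, -10]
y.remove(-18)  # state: [15, -9, -1, -7, -10]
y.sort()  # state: [-10, -9, -7, -1, 15]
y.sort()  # [-10, -9, -7, -1, 15]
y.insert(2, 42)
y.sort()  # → [-10, -9, -7, -1, 15, 42]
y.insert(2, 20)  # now [-10, -9, 20, -7, -1, 15, 42]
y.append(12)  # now [-10, -9, 20, -7, -1, 15, 42, 12]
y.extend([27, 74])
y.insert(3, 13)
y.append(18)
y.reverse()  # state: [18, 74, 27, 12, 42, 15, -1, -7, 13, 20, -9, -10]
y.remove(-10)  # [18, 74, 27, 12, 42, 15, -1, -7, 13, 20, -9]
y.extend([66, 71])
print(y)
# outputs [18, 74, 27, 12, 42, 15, -1, -7, 13, 20, -9, 66, 71]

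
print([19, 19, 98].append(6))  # None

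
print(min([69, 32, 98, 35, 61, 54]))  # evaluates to 32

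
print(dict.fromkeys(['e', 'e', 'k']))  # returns {'e': None, 'k': None}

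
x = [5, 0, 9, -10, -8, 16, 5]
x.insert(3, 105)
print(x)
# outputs [5, 0, 9, 105, -10, -8, 16, 5]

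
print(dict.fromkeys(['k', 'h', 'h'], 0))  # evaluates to {'k': 0, 'h': 0}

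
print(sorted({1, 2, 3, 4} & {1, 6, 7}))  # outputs [1]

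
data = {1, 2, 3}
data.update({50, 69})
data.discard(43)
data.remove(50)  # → {1, 2, 3, 69}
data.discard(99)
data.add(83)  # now {1, 2, 3, 69, 83}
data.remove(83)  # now {1, 2, 3, 69}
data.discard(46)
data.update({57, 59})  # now {1, 2, 3, 57, 59, 69}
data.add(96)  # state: {1, 2, 3, 57, 59, 69, 96}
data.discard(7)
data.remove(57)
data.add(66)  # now {1, 2, 3, 59, 66, 69, 96}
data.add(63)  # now {1, 2, 3, 59, 63, 66, 69, 96}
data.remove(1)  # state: {2, 3, 59, 63, 66, 69, 96}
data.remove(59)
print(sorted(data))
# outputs [2, 3, 63, 66, 69, 96]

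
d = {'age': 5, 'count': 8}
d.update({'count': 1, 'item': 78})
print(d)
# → {'age': 5, 'count': 1, 'item': 78}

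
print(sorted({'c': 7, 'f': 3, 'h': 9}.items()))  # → [('c', 7), ('f', 3), ('h', 9)]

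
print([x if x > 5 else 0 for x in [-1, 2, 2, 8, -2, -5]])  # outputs [0, 0, 0, 8, 0, 0]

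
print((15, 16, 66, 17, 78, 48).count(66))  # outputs 1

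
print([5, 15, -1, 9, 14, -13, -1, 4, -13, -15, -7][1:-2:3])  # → [15, 14, 4]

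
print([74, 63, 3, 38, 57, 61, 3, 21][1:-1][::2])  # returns [63, 38, 61]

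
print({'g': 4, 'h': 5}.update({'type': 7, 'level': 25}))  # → None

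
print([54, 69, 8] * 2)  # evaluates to [54, 69, 8, 54, 69, 8]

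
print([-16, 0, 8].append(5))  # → None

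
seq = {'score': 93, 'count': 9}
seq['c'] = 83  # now {'score': 93, 'count': 9, 'c': 83}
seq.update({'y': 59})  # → {'score': 93, 'count': 9, 'c': 83, 'y': 59}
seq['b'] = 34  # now {'score': 93, 'count': 9, 'c': 83, 'y': 59, 'b': 34}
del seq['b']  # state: {'score': 93, 'count': 9, 'c': 83, 'y': 59}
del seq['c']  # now {'score': 93, 'count': 9, 'y': 59}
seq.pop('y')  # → 59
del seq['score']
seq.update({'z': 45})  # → {'count': 9, 'z': 45}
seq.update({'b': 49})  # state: {'count': 9, 'z': 45, 'b': 49}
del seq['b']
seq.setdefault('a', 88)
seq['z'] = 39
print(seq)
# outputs {'count': 9, 'z': 39, 'a': 88}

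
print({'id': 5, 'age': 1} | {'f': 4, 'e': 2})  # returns {'id': 5, 'age': 1, 'f': 4, 'e': 2}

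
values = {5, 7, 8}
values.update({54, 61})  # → {5, 7, 8, 54, 61}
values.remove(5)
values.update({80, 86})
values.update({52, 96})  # {7, 8, 52, 54, 61, 80, 86, 96}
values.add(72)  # {7, 8, 52, 54, 61, 72, 80, 86, 96}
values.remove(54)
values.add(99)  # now {7, 8, 52, 61, 72, 80, 86, 96, 99}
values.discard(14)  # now {7, 8, 52, 61, 72, 80, 86, 96, 99}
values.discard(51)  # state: {7, 8, 52, 61, 72, 80, 86, 96, 99}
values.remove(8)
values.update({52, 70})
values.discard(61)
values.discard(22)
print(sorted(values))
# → [7, 52, 70, 72, 80, 86, 96, 99]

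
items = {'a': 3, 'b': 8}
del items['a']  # {'b': 8}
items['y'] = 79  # {'b': 8, 'y': 79}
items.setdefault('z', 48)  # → 48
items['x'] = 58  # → {'b': 8, 'y': 79, 'z': 48, 'x': 58}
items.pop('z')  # 48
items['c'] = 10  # {'b': 8, 'y': 79, 'x': 58, 'c': 10}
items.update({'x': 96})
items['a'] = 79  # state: {'b': 8, 'y': 79, 'x': 96, 'c': 10, 'a': 79}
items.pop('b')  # 8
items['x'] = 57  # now {'y': 79, 'x': 57, 'c': 10, 'a': 79}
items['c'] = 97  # {'y': 79, 'x': 57, 'c': 97, 'a': 79}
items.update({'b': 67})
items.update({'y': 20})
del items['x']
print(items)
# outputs {'y': 20, 'c': 97, 'a': 79, 'b': 67}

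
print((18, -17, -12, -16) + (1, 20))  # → (18, -17, -12, -16, 1, 20)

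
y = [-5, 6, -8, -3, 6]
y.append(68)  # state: [-5, 6, -8, -3, 6, 68]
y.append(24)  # [-5, 6, -8, -3, 6, 68, 24]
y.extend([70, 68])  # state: [-5, 6, -8, -3, 6, 68, 24, 70, 68]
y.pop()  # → 68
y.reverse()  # [70, 24, 68, 6, -3, -8, 6, -5]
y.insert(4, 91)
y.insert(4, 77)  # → [70, 24, 68, 6, 77, 91, -3, -8, 6, -5]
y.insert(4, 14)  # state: [70, 24, 68, 6, 14, 77, 91, -3, -8, 6, -5]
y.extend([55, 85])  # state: [70, 24, 68, 6, 14, 77, 91, -3, -8, 6, -5, 55, 85]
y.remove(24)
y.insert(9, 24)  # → [70, 68, 6, 14, 77, 91, -3, -8, 6, 24, -5, 55, 85]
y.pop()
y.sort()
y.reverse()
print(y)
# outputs [91, 77, 70, 68, 55, 24, 14, 6, 6, -3, -5, -8]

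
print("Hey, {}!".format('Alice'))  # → Hey, Alice!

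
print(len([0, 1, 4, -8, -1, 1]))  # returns 6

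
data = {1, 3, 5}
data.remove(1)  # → {3, 5}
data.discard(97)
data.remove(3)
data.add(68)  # {5, 68}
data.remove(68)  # {5}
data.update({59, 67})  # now {5, 59, 67}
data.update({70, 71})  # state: {5, 59, 67, 70, 71}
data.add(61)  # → {5, 59, 61, 67, 70, 71}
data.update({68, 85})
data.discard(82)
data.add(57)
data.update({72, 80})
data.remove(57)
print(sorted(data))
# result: [5, 59, 61, 67, 68, 70, 71, 72, 80, 85]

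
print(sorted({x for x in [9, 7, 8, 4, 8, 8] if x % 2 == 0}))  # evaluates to [4, 8]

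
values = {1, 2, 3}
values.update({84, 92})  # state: {1, 2, 3, 84, 92}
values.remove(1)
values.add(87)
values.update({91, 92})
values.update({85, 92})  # {2, 3, 84, 85, 87, 91, 92}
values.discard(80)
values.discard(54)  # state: {2, 3, 84, 85, 87, 91, 92}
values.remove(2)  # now {3, 84, 85, 87, 91, 92}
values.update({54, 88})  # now {3, 54, 84, 85, 87, 88, 91, 92}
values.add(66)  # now {3, 54, 66, 84, 85, 87, 88, 91, 92}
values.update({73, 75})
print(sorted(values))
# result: [3, 54, 66, 73, 75, 84, 85, 87, 88, 91, 92]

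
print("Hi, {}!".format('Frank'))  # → Hi, Frank!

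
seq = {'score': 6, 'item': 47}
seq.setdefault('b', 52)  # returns 52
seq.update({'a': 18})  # {'score': 6, 'item': 47, 'b': 52, 'a': 18}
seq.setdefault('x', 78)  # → 78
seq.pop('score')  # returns 6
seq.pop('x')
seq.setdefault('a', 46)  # 18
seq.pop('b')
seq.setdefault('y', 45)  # 45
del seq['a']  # {'item': 47, 'y': 45}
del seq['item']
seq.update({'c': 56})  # {'y': 45, 'c': 56}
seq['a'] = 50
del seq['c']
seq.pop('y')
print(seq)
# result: {'a': 50}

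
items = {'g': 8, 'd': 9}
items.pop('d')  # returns 9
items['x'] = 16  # {'g': 8, 'x': 16}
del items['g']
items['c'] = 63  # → {'x': 16, 'c': 63}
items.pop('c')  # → 63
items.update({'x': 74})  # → {'x': 74}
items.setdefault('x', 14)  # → 74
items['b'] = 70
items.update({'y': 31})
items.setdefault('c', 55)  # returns 55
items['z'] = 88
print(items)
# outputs {'x': 74, 'b': 70, 'y': 31, 'c': 55, 'z': 88}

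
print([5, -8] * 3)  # [5, -8, 5, -8, 5, -8]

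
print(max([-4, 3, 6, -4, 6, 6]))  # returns 6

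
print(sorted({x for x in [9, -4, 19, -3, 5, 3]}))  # [-4, -3, 3, 5, 9, 19]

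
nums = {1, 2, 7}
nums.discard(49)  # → {1, 2, 7}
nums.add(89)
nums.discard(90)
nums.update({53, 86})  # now {1, 2, 7, 53, 86, 89}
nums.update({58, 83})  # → {1, 2, 7, 53, 58, 83, 86, 89}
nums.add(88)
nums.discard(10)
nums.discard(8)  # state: {1, 2, 7, 53, 58, 83, 86, 88, 89}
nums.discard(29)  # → {1, 2, 7, 53, 58, 83, 86, 88, 89}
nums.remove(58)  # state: {1, 2, 7, 53, 83, 86, 88, 89}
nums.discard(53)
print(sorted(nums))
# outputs [1, 2, 7, 83, 86, 88, 89]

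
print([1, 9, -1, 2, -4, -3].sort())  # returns None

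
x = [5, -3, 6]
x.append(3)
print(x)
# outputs [5, -3, 6, 3]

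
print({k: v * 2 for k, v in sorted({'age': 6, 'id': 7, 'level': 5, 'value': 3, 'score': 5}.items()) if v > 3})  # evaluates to {'age': 12, 'id': 14, 'level': 10, 'score': 10}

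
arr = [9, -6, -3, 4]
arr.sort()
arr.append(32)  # [-6, -3, 4, 9, 32]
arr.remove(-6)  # [-3, 4, 9, 32]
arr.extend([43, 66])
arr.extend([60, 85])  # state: [-3, 4, 9, 32, 43, 66, 60, 85]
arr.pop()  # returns 85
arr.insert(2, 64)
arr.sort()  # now [-3, 4, 9, 32, 43, 60, 64, 66]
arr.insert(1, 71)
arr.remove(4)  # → [-3, 71, 9, 32, 43, 60, 64, 66]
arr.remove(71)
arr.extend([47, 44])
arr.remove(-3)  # [9, 32, 43, 60, 64, 66, 47, 44]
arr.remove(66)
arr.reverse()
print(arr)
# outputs [44, 47, 64, 60, 43, 32, 9]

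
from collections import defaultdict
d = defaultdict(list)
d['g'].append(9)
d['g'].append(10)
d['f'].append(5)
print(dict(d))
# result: {'g': [9, 10], 'f': [5]}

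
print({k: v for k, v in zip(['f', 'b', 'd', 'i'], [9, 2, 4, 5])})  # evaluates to {'f': 9, 'b': 2, 'd': 4, 'i': 5}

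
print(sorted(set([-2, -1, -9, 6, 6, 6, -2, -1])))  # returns [-9, -2, -1, 6]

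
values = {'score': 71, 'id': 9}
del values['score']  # {'id': 9}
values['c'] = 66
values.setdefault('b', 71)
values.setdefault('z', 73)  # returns 73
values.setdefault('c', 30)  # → 66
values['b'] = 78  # {'id': 9, 'c': 66, 'b': 78, 'z': 73}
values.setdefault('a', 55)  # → 55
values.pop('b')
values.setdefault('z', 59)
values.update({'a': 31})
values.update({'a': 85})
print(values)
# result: {'id': 9, 'c': 66, 'z': 73, 'a': 85}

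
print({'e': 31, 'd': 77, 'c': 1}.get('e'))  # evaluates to 31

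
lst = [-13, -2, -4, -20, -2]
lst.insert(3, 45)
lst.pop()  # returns -2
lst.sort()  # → [-20, -13, -4, -2, 45]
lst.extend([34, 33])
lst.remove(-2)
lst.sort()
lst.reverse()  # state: [45, 34, 33, -4, -13, -20]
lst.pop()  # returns -20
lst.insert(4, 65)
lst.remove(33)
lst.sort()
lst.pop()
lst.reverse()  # [45, 34, -4, -13]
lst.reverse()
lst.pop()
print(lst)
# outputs [-13, -4, 34]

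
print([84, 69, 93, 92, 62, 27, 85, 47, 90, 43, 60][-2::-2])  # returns [43, 47, 27, 92, 69]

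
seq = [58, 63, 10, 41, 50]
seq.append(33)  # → [58, 63, 10, 41, 50, 33]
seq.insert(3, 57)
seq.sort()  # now [10, 33, 41, 50, 57, 58, 63]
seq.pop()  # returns 63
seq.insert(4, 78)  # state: [10, 33, 41, 50, 78, 57, 58]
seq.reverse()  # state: [58, 57, 78, 50, 41, 33, 10]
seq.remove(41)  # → [58, 57, 78, 50, 33, 10]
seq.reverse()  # [10, 33, 50, 78, 57, 58]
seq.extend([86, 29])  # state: [10, 33, 50, 78, 57, 58, 86, 29]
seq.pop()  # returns 29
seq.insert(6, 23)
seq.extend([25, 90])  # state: [10, 33, 50, 78, 57, 58, 23, 86, 25, 90]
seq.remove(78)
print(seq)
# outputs [10, 33, 50, 57, 58, 23, 86, 25, 90]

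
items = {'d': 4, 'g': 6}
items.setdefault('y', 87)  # 87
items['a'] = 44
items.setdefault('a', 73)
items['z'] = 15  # {'d': 4, 'g': 6, 'y': 87, 'a': 44, 'z': 15}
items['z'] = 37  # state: {'d': 4, 'g': 6, 'y': 87, 'a': 44, 'z': 37}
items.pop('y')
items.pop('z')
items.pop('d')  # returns 4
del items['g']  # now {'a': 44}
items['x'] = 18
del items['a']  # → {'x': 18}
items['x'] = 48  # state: {'x': 48}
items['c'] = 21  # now {'x': 48, 'c': 21}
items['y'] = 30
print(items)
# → {'x': 48, 'c': 21, 'y': 30}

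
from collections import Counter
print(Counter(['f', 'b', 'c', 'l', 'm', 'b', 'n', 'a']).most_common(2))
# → [('b', 2), ('f', 1)]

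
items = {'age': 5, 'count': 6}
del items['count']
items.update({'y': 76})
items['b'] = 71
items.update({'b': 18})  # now {'age': 5, 'y': 76, 'b': 18}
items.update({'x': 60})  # {'age': 5, 'y': 76, 'b': 18, 'x': 60}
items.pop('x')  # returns 60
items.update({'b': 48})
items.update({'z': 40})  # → {'age': 5, 'y': 76, 'b': 48, 'z': 40}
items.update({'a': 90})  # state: {'age': 5, 'y': 76, 'b': 48, 'z': 40, 'a': 90}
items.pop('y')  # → 76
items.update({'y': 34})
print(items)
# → {'age': 5, 'b': 48, 'z': 40, 'a': 90, 'y': 34}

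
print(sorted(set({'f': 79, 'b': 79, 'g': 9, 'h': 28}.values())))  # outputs [9, 28, 79]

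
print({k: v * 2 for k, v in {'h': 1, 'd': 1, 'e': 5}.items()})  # {'h': 2, 'd': 2, 'e': 10}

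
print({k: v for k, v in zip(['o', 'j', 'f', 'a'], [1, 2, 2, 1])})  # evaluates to {'o': 1, 'j': 2, 'f': 2, 'a': 1}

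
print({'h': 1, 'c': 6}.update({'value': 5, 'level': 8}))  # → None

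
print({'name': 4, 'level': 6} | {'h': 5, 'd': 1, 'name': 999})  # {'name': 999, 'level': 6, 'h': 5, 'd': 1}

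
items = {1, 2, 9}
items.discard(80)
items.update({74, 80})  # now {1, 2, 9, 74, 80}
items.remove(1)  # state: {2, 9, 74, 80}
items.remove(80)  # {2, 9, 74}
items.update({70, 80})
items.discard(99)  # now {2, 9, 70, 74, 80}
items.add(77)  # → {2, 9, 70, 74, 77, 80}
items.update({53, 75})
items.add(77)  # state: {2, 9, 53, 70, 74, 75, 77, 80}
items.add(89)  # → {2, 9, 53, 70, 74, 75, 77, 80, 89}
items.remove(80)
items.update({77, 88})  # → {2, 9, 53, 70, 74, 75, 77, 88, 89}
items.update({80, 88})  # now {2, 9, 53, 70, 74, 75, 77, 80, 88, 89}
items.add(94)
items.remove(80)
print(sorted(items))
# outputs [2, 9, 53, 70, 74, 75, 77, 88, 89, 94]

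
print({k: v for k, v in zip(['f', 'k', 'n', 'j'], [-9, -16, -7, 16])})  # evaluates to {'f': -9, 'k': -16, 'n': -7, 'j': 16}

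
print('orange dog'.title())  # Orange Dog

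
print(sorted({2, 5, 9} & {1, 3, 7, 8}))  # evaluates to []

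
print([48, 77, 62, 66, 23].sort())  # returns None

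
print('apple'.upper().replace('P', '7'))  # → A77LE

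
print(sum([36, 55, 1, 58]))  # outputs 150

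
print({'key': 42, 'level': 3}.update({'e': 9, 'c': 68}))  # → None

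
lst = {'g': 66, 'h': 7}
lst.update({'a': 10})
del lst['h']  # {'g': 66, 'a': 10}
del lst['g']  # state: {'a': 10}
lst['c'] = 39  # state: {'a': 10, 'c': 39}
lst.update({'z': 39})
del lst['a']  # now {'c': 39, 'z': 39}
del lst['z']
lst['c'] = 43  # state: {'c': 43}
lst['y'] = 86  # {'c': 43, 'y': 86}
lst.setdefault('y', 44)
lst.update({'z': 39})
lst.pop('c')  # 43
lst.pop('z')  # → 39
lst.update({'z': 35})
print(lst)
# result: {'y': 86, 'z': 35}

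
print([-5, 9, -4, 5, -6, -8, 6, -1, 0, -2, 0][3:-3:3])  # [5, 6]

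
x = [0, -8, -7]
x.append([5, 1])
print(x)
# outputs [0, -8, -7, [5, 1]]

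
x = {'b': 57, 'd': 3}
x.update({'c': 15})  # {'b': 57, 'd': 3, 'c': 15}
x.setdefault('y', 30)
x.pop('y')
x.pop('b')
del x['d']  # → {'c': 15}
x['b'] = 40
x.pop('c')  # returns 15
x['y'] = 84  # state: {'b': 40, 'y': 84}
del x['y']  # {'b': 40}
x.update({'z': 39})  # {'b': 40, 'z': 39}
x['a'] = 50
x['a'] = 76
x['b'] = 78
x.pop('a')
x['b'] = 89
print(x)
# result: {'b': 89, 'z': 39}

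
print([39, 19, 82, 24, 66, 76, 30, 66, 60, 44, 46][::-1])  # [46, 44, 60, 66, 30, 76, 66, 24, 82, 19, 39]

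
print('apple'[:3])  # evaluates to app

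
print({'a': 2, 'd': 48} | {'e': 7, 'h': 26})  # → {'a': 2, 'd': 48, 'e': 7, 'h': 26}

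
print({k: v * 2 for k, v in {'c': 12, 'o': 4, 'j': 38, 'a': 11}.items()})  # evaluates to {'c': 24, 'o': 8, 'j': 76, 'a': 22}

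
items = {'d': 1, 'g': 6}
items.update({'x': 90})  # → {'d': 1, 'g': 6, 'x': 90}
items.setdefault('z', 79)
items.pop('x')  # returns 90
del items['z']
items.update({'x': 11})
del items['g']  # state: {'d': 1, 'x': 11}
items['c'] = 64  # {'d': 1, 'x': 11, 'c': 64}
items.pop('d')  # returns 1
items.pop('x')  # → 11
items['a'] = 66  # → {'c': 64, 'a': 66}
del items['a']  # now {'c': 64}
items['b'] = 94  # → {'c': 64, 'b': 94}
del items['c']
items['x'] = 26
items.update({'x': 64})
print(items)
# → {'b': 94, 'x': 64}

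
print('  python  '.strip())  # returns python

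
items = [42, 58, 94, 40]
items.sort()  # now [40, 42, 58, 94]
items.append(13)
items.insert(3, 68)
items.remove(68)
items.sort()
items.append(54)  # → [13, 40, 42, 58, 94, 54]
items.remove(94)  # [13, 40, 42, 58, 54]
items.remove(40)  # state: [13, 42, 58, 54]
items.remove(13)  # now [42, 58, 54]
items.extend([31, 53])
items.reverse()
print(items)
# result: [53, 31, 54, 58, 42]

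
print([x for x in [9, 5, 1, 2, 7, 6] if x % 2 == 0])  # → [2, 6]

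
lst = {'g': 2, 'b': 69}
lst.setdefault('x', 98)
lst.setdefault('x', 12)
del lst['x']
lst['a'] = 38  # {'g': 2, 'b': 69, 'a': 38}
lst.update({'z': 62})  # {'g': 2, 'b': 69, 'a': 38, 'z': 62}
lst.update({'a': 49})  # {'g': 2, 'b': 69, 'a': 49, 'z': 62}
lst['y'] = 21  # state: {'g': 2, 'b': 69, 'a': 49, 'z': 62, 'y': 21}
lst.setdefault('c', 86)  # 86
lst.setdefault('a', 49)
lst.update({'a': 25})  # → {'g': 2, 'b': 69, 'a': 25, 'z': 62, 'y': 21, 'c': 86}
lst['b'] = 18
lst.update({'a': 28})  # {'g': 2, 'b': 18, 'a': 28, 'z': 62, 'y': 21, 'c': 86}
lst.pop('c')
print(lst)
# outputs {'g': 2, 'b': 18, 'a': 28, 'z': 62, 'y': 21}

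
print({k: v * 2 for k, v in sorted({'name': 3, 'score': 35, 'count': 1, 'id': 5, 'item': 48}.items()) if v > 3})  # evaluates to {'id': 10, 'item': 96, 'score': 70}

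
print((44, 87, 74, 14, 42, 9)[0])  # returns 44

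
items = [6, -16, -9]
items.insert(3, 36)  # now [6, -16, -9, 36]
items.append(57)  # [6, -16, -9, 36, 57]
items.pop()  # 57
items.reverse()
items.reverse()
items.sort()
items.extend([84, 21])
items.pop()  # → 21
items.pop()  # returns 84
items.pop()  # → 36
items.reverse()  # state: [6, -9, -16]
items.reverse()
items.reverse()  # [6, -9, -16]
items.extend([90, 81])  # [6, -9, -16, 90, 81]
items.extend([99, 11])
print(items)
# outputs [6, -9, -16, 90, 81, 99, 11]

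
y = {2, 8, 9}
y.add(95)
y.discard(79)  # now {2, 8, 9, 95}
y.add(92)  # {2, 8, 9, 92, 95}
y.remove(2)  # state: {8, 9, 92, 95}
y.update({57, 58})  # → {8, 9, 57, 58, 92, 95}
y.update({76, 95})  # {8, 9, 57, 58, 76, 92, 95}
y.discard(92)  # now {8, 9, 57, 58, 76, 95}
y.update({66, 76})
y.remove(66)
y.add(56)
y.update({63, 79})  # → {8, 9, 56, 57, 58, 63, 76, 79, 95}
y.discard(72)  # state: {8, 9, 56, 57, 58, 63, 76, 79, 95}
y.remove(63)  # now {8, 9, 56, 57, 58, 76, 79, 95}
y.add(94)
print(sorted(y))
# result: [8, 9, 56, 57, 58, 76, 79, 94, 95]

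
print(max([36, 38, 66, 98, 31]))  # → 98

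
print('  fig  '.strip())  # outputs fig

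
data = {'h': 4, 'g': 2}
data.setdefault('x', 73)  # 73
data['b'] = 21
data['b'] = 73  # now {'h': 4, 'g': 2, 'x': 73, 'b': 73}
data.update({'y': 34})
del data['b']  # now {'h': 4, 'g': 2, 'x': 73, 'y': 34}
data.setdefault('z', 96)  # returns 96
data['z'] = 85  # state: {'h': 4, 'g': 2, 'x': 73, 'y': 34, 'z': 85}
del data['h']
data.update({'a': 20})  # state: {'g': 2, 'x': 73, 'y': 34, 'z': 85, 'a': 20}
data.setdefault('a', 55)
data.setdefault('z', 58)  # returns 85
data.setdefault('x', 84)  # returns 73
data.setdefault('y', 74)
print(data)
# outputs {'g': 2, 'x': 73, 'y': 34, 'z': 85, 'a': 20}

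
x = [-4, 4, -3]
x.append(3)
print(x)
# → [-4, 4, -3, 3]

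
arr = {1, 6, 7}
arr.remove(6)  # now {1, 7}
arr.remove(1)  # {7}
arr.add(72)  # {7, 72}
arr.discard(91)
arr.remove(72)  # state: {7}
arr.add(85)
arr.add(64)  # {7, 64, 85}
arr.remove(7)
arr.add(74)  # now {64, 74, 85}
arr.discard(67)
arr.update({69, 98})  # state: {64, 69, 74, 85, 98}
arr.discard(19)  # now {64, 69, 74, 85, 98}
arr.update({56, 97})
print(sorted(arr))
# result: [56, 64, 69, 74, 85, 97, 98]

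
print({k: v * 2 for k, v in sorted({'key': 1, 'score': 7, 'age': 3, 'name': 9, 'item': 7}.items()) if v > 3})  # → {'item': 14, 'name': 18, 'score': 14}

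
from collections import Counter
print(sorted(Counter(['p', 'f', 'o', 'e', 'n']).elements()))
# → ['e', 'f', 'n', 'o', 'p']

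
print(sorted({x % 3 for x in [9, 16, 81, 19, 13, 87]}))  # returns [0, 1]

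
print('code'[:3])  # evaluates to cod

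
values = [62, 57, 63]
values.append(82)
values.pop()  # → 82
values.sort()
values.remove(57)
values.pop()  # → 63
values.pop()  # 62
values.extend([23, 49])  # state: [23, 49]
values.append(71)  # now [23, 49, 71]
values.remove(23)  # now [49, 71]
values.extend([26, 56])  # [49, 71, 26, 56]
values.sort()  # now [26, 49, 56, 71]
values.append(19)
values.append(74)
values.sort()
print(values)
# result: [19, 26, 49, 56, 71, 74]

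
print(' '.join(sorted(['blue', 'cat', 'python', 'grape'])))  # blue cat grape python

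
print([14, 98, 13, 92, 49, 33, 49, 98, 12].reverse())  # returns None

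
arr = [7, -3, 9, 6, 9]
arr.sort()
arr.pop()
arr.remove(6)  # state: [-3, 7, 9]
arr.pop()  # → 9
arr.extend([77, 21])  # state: [-3, 7, 77, 21]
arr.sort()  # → [-3, 7, 21, 77]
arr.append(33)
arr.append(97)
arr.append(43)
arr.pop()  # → 43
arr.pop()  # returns 97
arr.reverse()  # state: [33, 77, 21, 7, -3]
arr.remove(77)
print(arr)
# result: [33, 21, 7, -3]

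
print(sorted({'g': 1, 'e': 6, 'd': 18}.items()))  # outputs [('d', 18), ('e', 6), ('g', 1)]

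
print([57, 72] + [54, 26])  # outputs [57, 72, 54, 26]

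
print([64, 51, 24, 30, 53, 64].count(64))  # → 2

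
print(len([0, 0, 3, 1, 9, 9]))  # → 6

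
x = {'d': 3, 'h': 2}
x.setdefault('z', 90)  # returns 90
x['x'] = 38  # {'d': 3, 'h': 2, 'z': 90, 'x': 38}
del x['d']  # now {'h': 2, 'z': 90, 'x': 38}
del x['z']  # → {'h': 2, 'x': 38}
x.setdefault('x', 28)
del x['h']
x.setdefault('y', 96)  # 96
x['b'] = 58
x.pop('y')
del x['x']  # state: {'b': 58}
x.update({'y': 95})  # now {'b': 58, 'y': 95}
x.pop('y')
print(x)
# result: {'b': 58}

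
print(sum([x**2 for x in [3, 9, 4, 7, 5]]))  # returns 180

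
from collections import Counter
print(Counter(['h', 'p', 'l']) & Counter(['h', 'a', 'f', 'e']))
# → Counter({'h': 1})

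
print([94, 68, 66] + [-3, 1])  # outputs [94, 68, 66, -3, 1]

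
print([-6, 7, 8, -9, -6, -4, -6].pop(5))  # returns -4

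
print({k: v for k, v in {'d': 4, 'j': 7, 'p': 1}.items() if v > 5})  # {'j': 7}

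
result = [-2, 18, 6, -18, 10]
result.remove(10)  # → [-2, 18, 6, -18]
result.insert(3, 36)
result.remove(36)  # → [-2, 18, 6, -18]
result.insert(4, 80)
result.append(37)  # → [-2, 18, 6, -18, 80, 37]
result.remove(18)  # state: [-2, 6, -18, 80, 37]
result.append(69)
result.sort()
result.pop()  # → 80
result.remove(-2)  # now [-18, 6, 37, 69]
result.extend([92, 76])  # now [-18, 6, 37, 69, 92, 76]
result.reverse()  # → [76, 92, 69, 37, 6, -18]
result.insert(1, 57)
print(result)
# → [76, 57, 92, 69, 37, 6, -18]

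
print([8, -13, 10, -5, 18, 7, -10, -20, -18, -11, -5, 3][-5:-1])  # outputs [-20, -18, -11, -5]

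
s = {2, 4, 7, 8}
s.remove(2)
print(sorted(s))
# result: [4, 7, 8]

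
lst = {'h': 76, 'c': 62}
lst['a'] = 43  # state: {'h': 76, 'c': 62, 'a': 43}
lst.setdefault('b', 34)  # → 34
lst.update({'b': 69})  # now {'h': 76, 'c': 62, 'a': 43, 'b': 69}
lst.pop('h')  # 76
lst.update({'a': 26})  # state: {'c': 62, 'a': 26, 'b': 69}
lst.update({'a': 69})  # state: {'c': 62, 'a': 69, 'b': 69}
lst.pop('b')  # 69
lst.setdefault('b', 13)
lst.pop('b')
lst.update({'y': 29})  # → {'c': 62, 'a': 69, 'y': 29}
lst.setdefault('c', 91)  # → 62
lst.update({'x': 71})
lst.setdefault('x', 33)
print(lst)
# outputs {'c': 62, 'a': 69, 'y': 29, 'x': 71}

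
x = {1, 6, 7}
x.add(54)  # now {1, 6, 7, 54}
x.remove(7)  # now {1, 6, 54}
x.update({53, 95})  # {1, 6, 53, 54, 95}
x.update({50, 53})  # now {1, 6, 50, 53, 54, 95}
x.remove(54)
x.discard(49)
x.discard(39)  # {1, 6, 50, 53, 95}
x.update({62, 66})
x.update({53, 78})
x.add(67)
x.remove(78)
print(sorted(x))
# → [1, 6, 50, 53, 62, 66, 67, 95]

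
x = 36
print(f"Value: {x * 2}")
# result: Value: 72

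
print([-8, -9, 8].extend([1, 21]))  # None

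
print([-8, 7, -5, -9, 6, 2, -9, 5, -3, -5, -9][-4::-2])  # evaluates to [5, 2, -9, 7]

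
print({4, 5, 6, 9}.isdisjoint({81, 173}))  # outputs True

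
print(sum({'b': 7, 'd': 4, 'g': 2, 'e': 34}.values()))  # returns 47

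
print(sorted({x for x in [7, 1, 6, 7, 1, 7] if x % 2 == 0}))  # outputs [6]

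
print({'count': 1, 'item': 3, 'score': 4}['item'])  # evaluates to 3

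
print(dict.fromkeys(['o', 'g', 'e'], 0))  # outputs {'o': 0, 'g': 0, 'e': 0}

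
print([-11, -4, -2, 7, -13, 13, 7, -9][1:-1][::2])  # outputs [-4, 7, 13]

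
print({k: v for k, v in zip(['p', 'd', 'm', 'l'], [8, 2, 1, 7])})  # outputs {'p': 8, 'd': 2, 'm': 1, 'l': 7}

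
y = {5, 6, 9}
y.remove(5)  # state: {6, 9}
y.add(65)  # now {6, 9, 65}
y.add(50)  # {6, 9, 50, 65}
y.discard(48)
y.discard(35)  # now {6, 9, 50, 65}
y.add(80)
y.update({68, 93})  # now {6, 9, 50, 65, 68, 80, 93}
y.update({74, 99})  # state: {6, 9, 50, 65, 68, 74, 80, 93, 99}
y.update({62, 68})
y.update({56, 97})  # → {6, 9, 50, 56, 62, 65, 68, 74, 80, 93, 97, 99}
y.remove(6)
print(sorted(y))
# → [9, 50, 56, 62, 65, 68, 74, 80, 93, 97, 99]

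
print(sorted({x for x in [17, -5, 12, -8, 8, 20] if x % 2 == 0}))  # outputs [-8, 8, 12, 20]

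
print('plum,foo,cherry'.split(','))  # ['plum', 'foo', 'cherry']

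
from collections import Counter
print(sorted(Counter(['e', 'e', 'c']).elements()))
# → ['c', 'e', 'e']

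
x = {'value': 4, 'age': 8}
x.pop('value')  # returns 4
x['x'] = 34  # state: {'age': 8, 'x': 34}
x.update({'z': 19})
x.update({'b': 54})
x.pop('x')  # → 34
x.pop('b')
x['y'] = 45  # {'age': 8, 'z': 19, 'y': 45}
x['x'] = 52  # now {'age': 8, 'z': 19, 'y': 45, 'x': 52}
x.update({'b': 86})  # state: {'age': 8, 'z': 19, 'y': 45, 'x': 52, 'b': 86}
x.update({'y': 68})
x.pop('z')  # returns 19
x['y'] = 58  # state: {'age': 8, 'y': 58, 'x': 52, 'b': 86}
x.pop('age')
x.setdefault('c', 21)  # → 21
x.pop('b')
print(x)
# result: {'y': 58, 'x': 52, 'c': 21}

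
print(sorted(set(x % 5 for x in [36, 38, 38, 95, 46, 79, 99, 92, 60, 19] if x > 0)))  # [0, 1, 2, 3, 4]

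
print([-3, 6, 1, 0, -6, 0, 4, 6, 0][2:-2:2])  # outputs [1, -6, 4]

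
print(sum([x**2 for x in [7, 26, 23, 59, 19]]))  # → 5096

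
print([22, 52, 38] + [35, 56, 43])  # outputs [22, 52, 38, 35, 56, 43]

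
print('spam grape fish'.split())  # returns ['spam', 'grape', 'fish']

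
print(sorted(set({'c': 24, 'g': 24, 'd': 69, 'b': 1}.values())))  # [1, 24, 69]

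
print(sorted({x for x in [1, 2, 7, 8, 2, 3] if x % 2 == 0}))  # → [2, 8]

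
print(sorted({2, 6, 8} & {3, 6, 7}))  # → [6]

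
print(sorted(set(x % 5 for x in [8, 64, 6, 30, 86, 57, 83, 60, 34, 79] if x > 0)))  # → [0, 1, 2, 3, 4]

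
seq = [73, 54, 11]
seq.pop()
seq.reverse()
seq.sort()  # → [54, 73]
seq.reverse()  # [73, 54]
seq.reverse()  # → [54, 73]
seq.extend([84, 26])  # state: [54, 73, 84, 26]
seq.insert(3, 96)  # [54, 73, 84, 96, 26]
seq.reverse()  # [26, 96, 84, 73, 54]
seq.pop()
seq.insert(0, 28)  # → [28, 26, 96, 84, 73]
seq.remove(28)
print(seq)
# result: [26, 96, 84, 73]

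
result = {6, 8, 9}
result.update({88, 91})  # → {6, 8, 9, 88, 91}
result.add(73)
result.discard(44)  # {6, 8, 9, 73, 88, 91}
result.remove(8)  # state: {6, 9, 73, 88, 91}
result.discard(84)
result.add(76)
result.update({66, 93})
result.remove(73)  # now {6, 9, 66, 76, 88, 91, 93}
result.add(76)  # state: {6, 9, 66, 76, 88, 91, 93}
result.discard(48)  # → {6, 9, 66, 76, 88, 91, 93}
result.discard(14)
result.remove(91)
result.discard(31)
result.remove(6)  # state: {9, 66, 76, 88, 93}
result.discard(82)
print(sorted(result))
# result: [9, 66, 76, 88, 93]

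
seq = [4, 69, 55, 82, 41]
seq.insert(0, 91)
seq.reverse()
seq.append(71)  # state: [41, 82, 55, 69, 4, 91, 71]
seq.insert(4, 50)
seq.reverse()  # [71, 91, 4, 50, 69, 55, 82, 41]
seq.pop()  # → 41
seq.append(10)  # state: [71, 91, 4, 50, 69, 55, 82, 10]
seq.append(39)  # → [71, 91, 4, 50, 69, 55, 82, 10, 39]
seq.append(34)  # [71, 91, 4, 50, 69, 55, 82, 10, 39, 34]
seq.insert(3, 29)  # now [71, 91, 4, 29, 50, 69, 55, 82, 10, 39, 34]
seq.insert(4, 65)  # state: [71, 91, 4, 29, 65, 50, 69, 55, 82, 10, 39, 34]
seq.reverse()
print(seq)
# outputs [34, 39, 10, 82, 55, 69, 50, 65, 29, 4, 91, 71]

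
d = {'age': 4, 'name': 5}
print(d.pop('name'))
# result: 5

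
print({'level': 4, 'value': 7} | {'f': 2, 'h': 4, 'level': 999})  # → {'level': 999, 'value': 7, 'f': 2, 'h': 4}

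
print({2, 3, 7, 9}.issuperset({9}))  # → True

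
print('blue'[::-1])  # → eulb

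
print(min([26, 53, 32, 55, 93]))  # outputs 26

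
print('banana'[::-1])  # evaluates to ananab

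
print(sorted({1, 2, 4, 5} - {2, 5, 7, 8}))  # [1, 4]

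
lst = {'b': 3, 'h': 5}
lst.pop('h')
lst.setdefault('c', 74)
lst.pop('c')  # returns 74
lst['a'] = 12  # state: {'b': 3, 'a': 12}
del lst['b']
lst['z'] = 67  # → {'a': 12, 'z': 67}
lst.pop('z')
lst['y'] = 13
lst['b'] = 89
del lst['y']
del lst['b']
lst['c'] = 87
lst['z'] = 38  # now {'a': 12, 'c': 87, 'z': 38}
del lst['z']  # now {'a': 12, 'c': 87}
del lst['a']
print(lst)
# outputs {'c': 87}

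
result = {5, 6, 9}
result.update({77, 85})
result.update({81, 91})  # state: {5, 6, 9, 77, 81, 85, 91}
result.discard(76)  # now {5, 6, 9, 77, 81, 85, 91}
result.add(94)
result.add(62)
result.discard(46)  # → {5, 6, 9, 62, 77, 81, 85, 91, 94}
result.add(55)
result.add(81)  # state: {5, 6, 9, 55, 62, 77, 81, 85, 91, 94}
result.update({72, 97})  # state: {5, 6, 9, 55, 62, 72, 77, 81, 85, 91, 94, 97}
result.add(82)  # {5, 6, 9, 55, 62, 72, 77, 81, 82, 85, 91, 94, 97}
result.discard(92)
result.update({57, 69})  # {5, 6, 9, 55, 57, 62, 69, 72, 77, 81, 82, 85, 91, 94, 97}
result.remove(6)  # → {5, 9, 55, 57, 62, 69, 72, 77, 81, 82, 85, 91, 94, 97}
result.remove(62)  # {5, 9, 55, 57, 69, 72, 77, 81, 82, 85, 91, 94, 97}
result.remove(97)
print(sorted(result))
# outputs [5, 9, 55, 57, 69, 72, 77, 81, 82, 85, 91, 94]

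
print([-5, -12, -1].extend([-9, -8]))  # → None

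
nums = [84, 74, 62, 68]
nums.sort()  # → [62, 68, 74, 84]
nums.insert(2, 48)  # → [62, 68, 48, 74, 84]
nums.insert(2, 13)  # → [62, 68, 13, 48, 74, 84]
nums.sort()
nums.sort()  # [13, 48, 62, 68, 74, 84]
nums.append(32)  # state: [13, 48, 62, 68, 74, 84, 32]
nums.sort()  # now [13, 32, 48, 62, 68, 74, 84]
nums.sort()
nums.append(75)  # [13, 32, 48, 62, 68, 74, 84, 75]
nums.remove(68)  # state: [13, 32, 48, 62, 74, 84, 75]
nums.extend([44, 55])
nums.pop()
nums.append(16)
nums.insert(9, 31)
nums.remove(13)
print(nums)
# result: [32, 48, 62, 74, 84, 75, 44, 16, 31]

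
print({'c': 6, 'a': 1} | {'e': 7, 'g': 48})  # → {'c': 6, 'a': 1, 'e': 7, 'g': 48}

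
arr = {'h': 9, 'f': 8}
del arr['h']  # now {'f': 8}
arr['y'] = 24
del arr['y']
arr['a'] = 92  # {'f': 8, 'a': 92}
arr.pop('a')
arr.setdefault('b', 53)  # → 53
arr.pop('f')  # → 8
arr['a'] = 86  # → {'b': 53, 'a': 86}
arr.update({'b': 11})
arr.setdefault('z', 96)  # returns 96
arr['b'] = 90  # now {'b': 90, 'a': 86, 'z': 96}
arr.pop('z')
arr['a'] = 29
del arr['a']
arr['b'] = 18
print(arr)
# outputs {'b': 18}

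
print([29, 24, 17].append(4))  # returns None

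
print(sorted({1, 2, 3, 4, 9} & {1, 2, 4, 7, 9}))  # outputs [1, 2, 4, 9]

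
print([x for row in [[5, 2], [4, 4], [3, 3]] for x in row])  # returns [5, 2, 4, 4, 3, 3]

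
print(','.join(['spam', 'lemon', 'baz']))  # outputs spam,lemon,baz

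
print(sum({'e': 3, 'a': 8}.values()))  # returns 11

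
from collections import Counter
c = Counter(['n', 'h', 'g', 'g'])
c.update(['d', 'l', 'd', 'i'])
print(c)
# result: Counter({'g': 2, 'd': 2, 'n': 1, 'h': 1, 'l': 1, 'i': 1})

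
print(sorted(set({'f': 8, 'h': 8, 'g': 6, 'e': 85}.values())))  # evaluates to [6, 8, 85]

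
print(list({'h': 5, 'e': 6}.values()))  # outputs [5, 6]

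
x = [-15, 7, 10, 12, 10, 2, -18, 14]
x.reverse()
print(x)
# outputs [14, -18, 2, 10, 12, 10, 7, -15]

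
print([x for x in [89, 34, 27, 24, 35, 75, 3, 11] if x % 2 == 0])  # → [34, 24]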